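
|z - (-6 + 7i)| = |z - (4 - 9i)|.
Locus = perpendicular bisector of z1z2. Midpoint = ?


Equal distances means the locus is the perpendicular bisector of z1 and z2.
Midpoint = ((-6+4)/2, (7+(-9))/2) = (-1.0000, -1.0000)

Perpendicular bisector through (-1.0000, -1.0000)


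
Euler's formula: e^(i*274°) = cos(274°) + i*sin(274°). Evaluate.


cos(274°) = 0.0698
sin(274°) = -0.9976

e^(i*274°) = 0.0698 - 0.9976i


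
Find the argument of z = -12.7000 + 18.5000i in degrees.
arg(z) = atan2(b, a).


Re = -12.7, Im = 18.5
arg = atan2(18.5, -12.7) = 124.4691 degrees

arg(z) = 124.4691 degrees


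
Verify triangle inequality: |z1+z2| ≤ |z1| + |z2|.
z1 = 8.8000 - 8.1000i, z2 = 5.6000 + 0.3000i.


|z1| = sqrt(8.8^2 + (-8.1)^2) = sqrt(143.05) = 11.9604
|z2| = sqrt(5.6^2 + 0.3^2) = sqrt(31.45) = 5.6080
z1+z2 = 14.4000 - 7.8000i
|z1+z2| = sqrt(268.2) = 16.3768
|z1|+|z2| = 11.9604 + 5.6080 = 17.5684

|z1+z2| = 16.3768 ≤ |z1|+|z2| = 17.5684 (verified)


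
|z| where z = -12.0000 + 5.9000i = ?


|z| = sqrt((-12)^2 + 5.9^2) = sqrt(144 + 34.81) = sqrt(178.81) = 13.3720

|z| = 13.3720


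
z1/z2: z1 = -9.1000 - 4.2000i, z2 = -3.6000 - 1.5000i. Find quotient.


Conjugate of z2 = -3.6000 + 1.5000i
Numerator: (-9.1000 - 4.2000i)(-3.6000 + 1.5000i) = 39.0600 + 1.4700i
Denominator: (-3.6)^2 + (-1.5)^2 = 15.21
Result = (39.0600 + 1.4700i)/15.21

2.5680 + 0.0966i


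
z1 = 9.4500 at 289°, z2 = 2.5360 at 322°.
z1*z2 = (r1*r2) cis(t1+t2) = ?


r = 9.4500 * 2.5360 = 23.9652
theta = 289° + 322° = 611° = 251° (mod 360)

23.9652 cis(251°)


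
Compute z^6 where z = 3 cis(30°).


r^6 = 3^6 = 729
n*theta = 6*30° = 180° = 180° (mod 360)
a = 729*cos(180°) = -729.0000
b = 729*sin(180°) = 0

729 cis(180°) = -729.0000 + 0i


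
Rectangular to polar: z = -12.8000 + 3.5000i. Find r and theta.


r = sqrt(163.84+12.25) = sqrt(176.09) = 13.2699
theta = atan2(3.5, -12.8) = 164.7070 degrees

r = 13.2699, theta = 164.7070 degrees


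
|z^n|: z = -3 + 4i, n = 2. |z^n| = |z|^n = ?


|z| = sqrt(9+16) = sqrt(25) = 5
|z^2| = |z|^2 = 5^2 = 25

|z^2| = 25


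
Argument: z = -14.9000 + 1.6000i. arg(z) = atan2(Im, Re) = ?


Re = -14.9, Im = 1.6
arg = atan2(1.6, -14.9) = 173.8709 degrees

arg(z) = 173.8709 degrees


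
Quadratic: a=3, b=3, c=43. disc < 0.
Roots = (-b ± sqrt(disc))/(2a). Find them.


disc = 3^2 - 4*3*43 = 9 - 516 = -507
sqrt(|disc|) = sqrt(507) = 22.5167
Real part = -3/(2*3) = -0.5000
Imag part = 22.5167/(2*3) = 3.7528

-0.5000 ± 3.7528i


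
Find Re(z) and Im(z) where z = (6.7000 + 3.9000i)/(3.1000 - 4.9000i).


Multiply by conjugate: (6.7000 + 3.9000i)(3.1000 + 4.9000i) / (3.1^2 + (-4.9)^2)
Numerator real = 6.7*3.1 + 3.9*(-4.9) = 1.66
Numerator imag = 3.9*3.1 - 6.7*(-4.9) = 44.92
Denominator = 33.62
Re(z) = 1.66/33.62 = 0.0494
Im(z) = 44.92/33.62 = 1.3361

Re(z) = 0.0494, Im(z) = 1.3361


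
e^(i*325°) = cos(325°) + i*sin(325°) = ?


cos(325°) = 0.8192
sin(325°) = -0.5736

e^(i*325°) = 0.8192 - 0.5736i


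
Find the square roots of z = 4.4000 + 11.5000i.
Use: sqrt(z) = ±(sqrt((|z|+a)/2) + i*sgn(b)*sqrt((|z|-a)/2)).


|z| = sqrt(19.36+132.25) = 12.3130
sqrt((|z|+a)/2) = sqrt((12.3130+4.4)/2) = sqrt(8.3565) = 2.8908
sqrt((|z|-a)/2) = sqrt((12.3130-4.4)/2) = sqrt(3.9565) = 1.9891

±(2.8908 + 1.9891i) i.e. 2.8908 + 1.9891i and -2.8908 - 1.9891i


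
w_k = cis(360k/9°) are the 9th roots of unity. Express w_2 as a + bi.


Angle = 360*2/9 = 80°
a = cos(80°) = 0.1736
b = sin(80°) = 0.9848

0.1736 + 0.9848i


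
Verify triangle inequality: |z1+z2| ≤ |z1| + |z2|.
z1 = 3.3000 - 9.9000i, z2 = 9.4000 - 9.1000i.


|z1| = sqrt(3.3^2 + (-9.9)^2) = sqrt(108.9) = 10.4355
|z2| = sqrt(9.4^2 + (-9.1)^2) = sqrt(171.17) = 13.0832
z1+z2 = 12.7000 - 19.0000i
|z1+z2| = sqrt(522.29) = 22.8537
|z1|+|z2| = 10.4355 + 13.0832 = 23.5187

|z1+z2| = 22.8537 ≤ |z1|+|z2| = 23.5187 (verified)


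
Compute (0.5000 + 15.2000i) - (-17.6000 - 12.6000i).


Real: 0.5 + 17.6 = 18.1
Imag: 15.2 + 12.6 = 27.8

18.1000 + 27.8000i


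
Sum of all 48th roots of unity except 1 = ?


With w = e^(2*pi*i/48), all 48 of the 48th roots of unity w^0 = 1, w, ..., w^(47) sum to 0: 1 + w + ... + w^(47) = (1 - w^48)/(1 - w) = 0 since w^48 = 1, w ≠ 1.
Removing the root 1: w + w^2 + ... + w^(47) = 0 - 1 = -1

Sum = -1


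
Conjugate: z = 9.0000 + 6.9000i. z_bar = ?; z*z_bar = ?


z_bar = 9.0000 - 6.9000i
z*z_bar = 9^2 + 6.9^2 = 81 + 47.61 = 128.61

z_bar = 9.0000 - 6.9000i, z*z_bar = 128.61


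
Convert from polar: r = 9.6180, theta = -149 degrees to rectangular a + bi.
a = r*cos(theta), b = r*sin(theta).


a = 9.6180*cos(-149°) = 9.6180*(-0.857167) = -8.2442
b = 9.6180*sin(-149°) = 9.6180*(-0.515038) = -4.9536

-8.2442 - 4.9536i


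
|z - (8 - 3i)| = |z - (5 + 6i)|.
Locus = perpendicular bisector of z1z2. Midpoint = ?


Equal distances means the locus is the perpendicular bisector of z1 and z2.
Midpoint = ((8+5)/2, (-3+6)/2) = (6.5000, 1.5000)

Perpendicular bisector through (6.5000, 1.5000)


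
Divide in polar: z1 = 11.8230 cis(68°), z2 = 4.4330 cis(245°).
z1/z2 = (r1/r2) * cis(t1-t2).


r = 11.8230 / 4.4330 = 2.6670
theta = 68° - 245° = -177° = 183° (mod 360)

2.6670 cis(183°)


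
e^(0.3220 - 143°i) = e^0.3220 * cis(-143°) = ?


e^0.3220 = 1.3799
cos(-143°) = -0.7986
sin(-143°) = -0.6018
Real = 1.3799*(-0.7986) = -1.1020
Imag = 1.3799*(-0.6018) = -0.8304

-1.1020 - 0.8304i


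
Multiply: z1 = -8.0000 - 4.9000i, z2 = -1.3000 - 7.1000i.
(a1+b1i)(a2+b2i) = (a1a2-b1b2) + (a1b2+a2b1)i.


Real = -8*(-1.3) - (-4.9)*(-7.1) = 10.4 - 34.79 = -24.39
Imag = -8*(-7.1) - (1.3)*(-4.9) = 56.8 + 6.37 = 63.17

-24.3900 + 63.1700i


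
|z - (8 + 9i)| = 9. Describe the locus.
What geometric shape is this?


|z - z0| = r is a circle with center z0 and radius r.
Center = (8, 9), radius = 9

Circle with center (8, 9) and radius 9


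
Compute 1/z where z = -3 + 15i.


|z|^2 = 9+225 = 234
1/z = (-3 - 15i)/234

1/z = -0.0128 - 0.0641i


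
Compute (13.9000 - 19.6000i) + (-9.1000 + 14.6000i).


Real: 13.9 - 9.1 = 4.8
Imag: -19.6 + 14.6 = -5

4.8000 - 5.0000i


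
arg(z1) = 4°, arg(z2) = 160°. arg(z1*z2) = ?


arg(z1*z2) = 4° + 160° = 164°
Normalized to (-180°, 180°]: 164°

164°


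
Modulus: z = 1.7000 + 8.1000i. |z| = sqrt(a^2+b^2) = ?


|z| = sqrt(1.7^2 + 8.1^2) = sqrt(2.89 + 65.61) = sqrt(68.5) = 8.2765

|z| = 8.2765


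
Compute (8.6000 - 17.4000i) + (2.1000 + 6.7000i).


Real: 8.6 + 2.1 = 10.7
Imag: -17.4 + 6.7 = -10.7

10.7000 - 10.7000i


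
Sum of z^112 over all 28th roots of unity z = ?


The roots are w_k = w^k with w = e^(2*pi*i/28), and (w^k)^112 = (w^112)^k.
So S = 1 + u + u^2 + ... + u^(27) with u = w^112.
112 = 4*28 + 0, so 112 is a multiple of 28 and u = (w^28)^4 = 1.
Every one of the 28 terms equals 1: S = 28

S = 28


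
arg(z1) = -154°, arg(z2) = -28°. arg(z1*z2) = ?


arg(z1*z2) = -154° - 28° = -182°
Normalized to (-180°, 180°]: 178°

178°


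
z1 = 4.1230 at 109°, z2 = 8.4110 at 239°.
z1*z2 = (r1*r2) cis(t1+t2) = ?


r = 4.1230 * 8.4110 = 34.6786
theta = 109° + 239° = 348° = 348° (mod 360)

34.6786 cis(348°)


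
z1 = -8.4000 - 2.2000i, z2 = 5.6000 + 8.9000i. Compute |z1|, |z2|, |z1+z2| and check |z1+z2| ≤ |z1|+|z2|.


|z1| = sqrt((-8.4)^2 + (-2.2)^2) = sqrt(75.4) = 8.6833
|z2| = sqrt(5.6^2 + 8.9^2) = sqrt(110.57) = 10.5152
z1+z2 = -2.8000 + 6.7000i
|z1+z2| = sqrt(52.73) = 7.2615
|z1|+|z2| = 8.6833 + 10.5152 = 19.1985

|z1+z2| = 7.2615 ≤ |z1|+|z2| = 19.1985 (verified)


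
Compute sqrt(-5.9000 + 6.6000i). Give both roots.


|z| = sqrt(34.81+43.56) = 8.8527
sqrt((|z|+a)/2) = sqrt((8.8527+(-5.9))/2) = sqrt(1.4763) = 1.2150
sqrt((|z|-a)/2) = sqrt((8.8527-(-5.9))/2) = sqrt(7.3763) = 2.7159

±(1.2150 + 2.7159i) i.e. 1.2150 + 2.7159i and -1.2150 - 2.7159i


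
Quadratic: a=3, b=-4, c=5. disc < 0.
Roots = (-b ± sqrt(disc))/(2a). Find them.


disc = (-4)^2 - 4*3*5 = 16 - 60 = -44
sqrt(|disc|) = sqrt(44) = 6.6332
Real part = 4/(2*3) = 0.6667
Imag part = 6.6332/(2*3) = 1.1055

0.6667 ± 1.1055i


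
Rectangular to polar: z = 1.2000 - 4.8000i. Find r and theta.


r = sqrt(1.44+23.04) = sqrt(24.48) = 4.9477
theta = atan2(-4.8, 1.2) = -75.9638 degrees

r = 4.9477, theta = -75.9638 degrees


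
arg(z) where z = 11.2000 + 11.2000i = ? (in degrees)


Re = 11.2, Im = 11.2
arg = atan2(11.2, 11.2) = 45.0000 degrees

arg(z) = 45.0000 degrees


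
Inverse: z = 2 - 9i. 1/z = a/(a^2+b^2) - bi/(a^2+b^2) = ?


|z|^2 = 4+81 = 85
1/z = (2 + 9i)/85

1/z = 0.0235 + 0.1059i


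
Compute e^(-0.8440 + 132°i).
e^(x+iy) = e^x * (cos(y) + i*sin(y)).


e^-0.8440 = 0.4300
cos(132°) = -0.6691
sin(132°) = 0.7431
Real = 0.4300*(-0.6691) = -0.2877
Imag = 0.4300*0.7431 = 0.3195

-0.2877 + 0.3195i


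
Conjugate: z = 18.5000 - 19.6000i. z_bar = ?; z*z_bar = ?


z_bar = 18.5000 + 19.6000i
z*z_bar = 18.5^2 + (-19.6)^2 = 342.25 + 384.16 = 726.41

z_bar = 18.5000 + 19.6000i, z*z_bar = 726.41


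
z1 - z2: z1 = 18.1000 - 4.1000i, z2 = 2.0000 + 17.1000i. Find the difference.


Real: 18.1 - 2 = 16.1
Imag: -4.1 - 17.1 = -21.2

16.1000 - 21.2000i


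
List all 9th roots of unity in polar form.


The 9th roots of unity are cis(360k/9°) for k=0..8
Angle step = 360/9 = 40°
Primitive root: cis(40°)
Primitive root = 0.7660 + 0.6428i

9 roots at angles: 0°, 40°, 80°, 120°, 160°, 200°, 240°, 280°, 320°


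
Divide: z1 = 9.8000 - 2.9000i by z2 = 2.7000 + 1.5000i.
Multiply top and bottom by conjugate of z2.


Conjugate of z2 = 2.7000 - 1.5000i
Numerator: (9.8000 - 2.9000i)(2.7000 - 1.5000i) = 22.1100 - 22.5300i
Denominator: 2.7^2 + 1.5^2 = 9.54
Result = (22.1100 - 22.5300i)/9.54

2.3176 - 2.3616i


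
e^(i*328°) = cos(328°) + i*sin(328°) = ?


cos(328°) = 0.8480
sin(328°) = -0.5299

e^(i*328°) = 0.8480 - 0.5299i


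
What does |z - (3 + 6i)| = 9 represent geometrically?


|z - z0| = r is a circle with center z0 and radius r.
Center = (3, 6), radius = 9

Circle with center (3, 6) and radius 9


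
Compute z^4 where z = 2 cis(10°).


r^4 = 2^4 = 16
n*theta = 4*10° = 40° = 40° (mod 360)
a = 16*cos(40°) = 12.2567
b = 16*sin(40°) = 10.2846

16 cis(40°) = 12.2567 + 10.2846i


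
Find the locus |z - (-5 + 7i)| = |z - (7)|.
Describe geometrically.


Equal distances means the locus is the perpendicular bisector of z1 and z2.
Midpoint = ((-5+7)/2, (7+0)/2) = (1.0000, 3.5000)

Perpendicular bisector through (1.0000, 3.5000)


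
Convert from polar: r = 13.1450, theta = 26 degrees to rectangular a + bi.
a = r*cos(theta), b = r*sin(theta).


a = 13.1450*cos(26°) = 13.1450*0.89879 = 11.8146
b = 13.1450*sin(26°) = 13.1450*0.43837 = 5.7624

11.8146 + 5.7624i


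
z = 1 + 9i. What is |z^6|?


|z| = sqrt(1+81) = sqrt(82) = 9.0554
|z^6| = |z|^6 = (sqrt(82))^6 = 82^3 = 551368

|z^6| = 551368


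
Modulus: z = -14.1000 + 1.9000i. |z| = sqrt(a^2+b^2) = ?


|z| = sqrt((-14.1)^2 + 1.9^2) = sqrt(198.81 + 3.61) = sqrt(202.42) = 14.2274

|z| = 14.2274


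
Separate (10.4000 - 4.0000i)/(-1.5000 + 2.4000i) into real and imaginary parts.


Multiply by conjugate: (10.4000 - 4.0000i)(-1.5000 - 2.4000i) / ((-1.5)^2 + 2.4^2)
Numerator real = 10.4*(-1.5) - (4)*2.4 = -25.2
Numerator imag = -4*(-1.5) - 10.4*2.4 = -18.96
Denominator = 8.01
Re(z) = -25.2/8.01 = -3.1461
Im(z) = -18.96/8.01 = -2.3670

Re(z) = -3.1461, Im(z) = -2.3670


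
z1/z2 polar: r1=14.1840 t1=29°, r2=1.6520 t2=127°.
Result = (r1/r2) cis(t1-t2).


r = 14.1840 / 1.6520 = 8.5860
theta = 29° - 127° = -98° = 262° (mod 360)

8.5860 cis(262°)


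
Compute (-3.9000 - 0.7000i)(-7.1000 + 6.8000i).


Real = -3.9*(-7.1) - (-0.7)*6.8 = 27.69 - (-4.76) = 32.45
Imag = -3.9*6.8 - (7.1)*(-0.7) = -26.52 + 4.97 = -21.55

32.4500 - 21.5500i


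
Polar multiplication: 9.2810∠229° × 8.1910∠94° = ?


r = 9.2810 * 8.1910 = 76.0207
theta = 229° + 94° = 323° = 323° (mod 360)

76.0207 cis(323°)


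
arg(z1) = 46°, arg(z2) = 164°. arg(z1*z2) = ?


arg(z1*z2) = 46° + 164° = 210°
Normalized to (-180°, 180°]: -150°

-150°


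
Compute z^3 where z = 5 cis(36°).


r^3 = 5^3 = 125
n*theta = 3*36° = 108° = 108° (mod 360)
a = 125*cos(108°) = -38.6271
b = 125*sin(108°) = 118.8821

125 cis(108°) = -38.6271 + 118.8821i


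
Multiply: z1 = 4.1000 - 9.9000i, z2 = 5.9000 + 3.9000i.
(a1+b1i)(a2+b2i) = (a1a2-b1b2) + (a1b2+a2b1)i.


Real = 4.1*5.9 - (-9.9)*3.9 = 24.19 - (-38.61) = 62.8
Imag = 4.1*3.9 + 5.9*(-9.9) = 15.99 - (58.41) = -42.42

62.8000 - 42.4200i


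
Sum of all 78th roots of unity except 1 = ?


With w = e^(2*pi*i/78), all 78 of the 78th roots of unity w^0 = 1, w, ..., w^(77) sum to 0: 1 + w + ... + w^(77) = (1 - w^78)/(1 - w) = 0 since w^78 = 1, w ≠ 1.
Removing the root 1: w + w^2 + ... + w^(77) = 0 - 1 = -1

Sum = -1


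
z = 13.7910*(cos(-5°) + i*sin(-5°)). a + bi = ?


a = 13.7910*cos(-5°) = 13.7910*0.99619 = 13.7385
b = 13.7910*sin(-5°) = 13.7910*(-0.08716) = -1.2020

13.7385 - 1.2020i


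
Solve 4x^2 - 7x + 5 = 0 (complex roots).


disc = (-7)^2 - 4*4*5 = 49 - 80 = -31
sqrt(|disc|) = sqrt(31) = 5.5678
Real part = 7/(2*4) = 0.8750
Imag part = 5.5678/(2*4) = 0.6960

0.8750 ± 0.6960i


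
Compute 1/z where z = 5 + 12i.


|z|^2 = 25+144 = 169
1/z = (5 - 12i)/169

1/z = 0.0296 - 0.0710i


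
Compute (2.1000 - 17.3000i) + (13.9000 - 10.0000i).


Real: 2.1 + 13.9 = 16
Imag: -17.3 - 10 = -27.3

16.0000 - 27.3000i


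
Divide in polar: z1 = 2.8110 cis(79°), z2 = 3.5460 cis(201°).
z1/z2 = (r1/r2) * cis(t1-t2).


r = 2.8110 / 3.5460 = 0.7927
theta = 79° - 201° = -122° = 238° (mod 360)

0.7927 cis(238°)


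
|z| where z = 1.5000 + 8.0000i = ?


|z| = sqrt(1.5^2 + 8^2) = sqrt(2.25 + 64) = sqrt(66.25) = 8.1394

|z| = 8.1394


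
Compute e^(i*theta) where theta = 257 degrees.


cos(257°) = -0.2250
sin(257°) = -0.9744

e^(i*257°) = -0.2250 - 0.9744i


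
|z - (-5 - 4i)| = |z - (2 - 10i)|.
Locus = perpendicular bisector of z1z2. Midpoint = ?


Equal distances means the locus is the perpendicular bisector of z1 and z2.
Midpoint = ((-5+2)/2, (-4+(-10))/2) = (-1.5000, -7.0000)

Perpendicular bisector through (-1.5000, -7.0000)


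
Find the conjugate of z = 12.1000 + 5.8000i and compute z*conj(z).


z_bar = 12.1000 - 5.8000i
z*z_bar = 12.1^2 + 5.8^2 = 146.41 + 33.64 = 180.05

z_bar = 12.1000 - 5.8000i, z*z_bar = 180.05


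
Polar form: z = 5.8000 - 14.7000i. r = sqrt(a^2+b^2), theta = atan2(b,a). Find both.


r = sqrt(33.64+216.09) = sqrt(249.73) = 15.8028
theta = atan2(-14.7, 5.8) = -68.4679 degrees

r = 15.8028, theta = -68.4679 degrees


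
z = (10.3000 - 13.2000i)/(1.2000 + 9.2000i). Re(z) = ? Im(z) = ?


Multiply by conjugate: (10.3000 - 13.2000i)(1.2000 - 9.2000i) / (1.2^2 + 9.2^2)
Numerator real = 10.3*1.2 - (13.2)*9.2 = -109.08
Numerator imag = -13.2*1.2 - 10.3*9.2 = -110.6
Denominator = 86.08
Re(z) = -109.08/86.08 = -1.2672
Im(z) = -110.6/86.08 = -1.2849

Re(z) = -1.2672, Im(z) = -1.2849


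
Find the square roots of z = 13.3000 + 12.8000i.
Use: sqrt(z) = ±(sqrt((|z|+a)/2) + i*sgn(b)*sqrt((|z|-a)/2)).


|z| = sqrt(176.89+163.84) = 18.4589
sqrt((|z|+a)/2) = sqrt((18.4589+13.3)/2) = sqrt(15.8794) = 3.9849
sqrt((|z|-a)/2) = sqrt((18.4589-13.3)/2) = sqrt(2.5794) = 1.6061

±(3.9849 + 1.6061i) i.e. 3.9849 + 1.6061i and -3.9849 - 1.6061i


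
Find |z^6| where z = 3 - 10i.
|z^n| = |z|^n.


|z| = sqrt(9+100) = sqrt(109) = 10.4403
|z^6| = |z|^6 = (sqrt(109))^6 = 109^3 = 1295029

|z^6| = 1295029


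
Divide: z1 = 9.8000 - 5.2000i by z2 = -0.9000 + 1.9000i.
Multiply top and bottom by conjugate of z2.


Conjugate of z2 = -0.9000 - 1.9000i
Numerator: (9.8000 - 5.2000i)(-0.9000 - 1.9000i) = -18.7000 - 13.9400i
Denominator: (-0.9)^2 + 1.9^2 = 4.42
Result = (-18.7000 - 13.9400i)/4.42

-4.2308 - 3.1538i


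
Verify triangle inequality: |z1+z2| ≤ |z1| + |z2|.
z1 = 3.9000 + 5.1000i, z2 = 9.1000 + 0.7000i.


|z1| = sqrt(3.9^2 + 5.1^2) = sqrt(41.22) = 6.4203
|z2| = sqrt(9.1^2 + 0.7^2) = sqrt(83.3) = 9.1269
z1+z2 = 13.0000 + 5.8000i
|z1+z2| = sqrt(202.64) = 14.2352
|z1|+|z2| = 6.4203 + 9.1269 = 15.5472

|z1+z2| = 14.2352 ≤ |z1|+|z2| = 15.5472 (verified)


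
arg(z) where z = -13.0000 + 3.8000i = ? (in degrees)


Re = -13, Im = 3.8
arg = atan2(3.8, -13) = 163.7060 degrees

arg(z) = 163.7060 degrees


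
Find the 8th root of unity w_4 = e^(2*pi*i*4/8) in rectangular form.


Angle = 360*4/8 = 180°
a = cos(180°) = -1.0000
b = sin(180°) = 0

-1.0000 + 0i


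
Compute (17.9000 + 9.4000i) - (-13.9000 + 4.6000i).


Real: 17.9 + 13.9 = 31.8
Imag: 9.4 - 4.6 = 4.8

31.8000 + 4.8000i


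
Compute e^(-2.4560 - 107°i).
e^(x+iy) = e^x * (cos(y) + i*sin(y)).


e^-2.4560 = 0.08578
cos(-107°) = -0.2924
sin(-107°) = -0.9563
Real = 0.08578*(-0.2924) = -0.0251
Imag = 0.08578*(-0.9563) = -0.0820

-0.0251 - 0.0820i


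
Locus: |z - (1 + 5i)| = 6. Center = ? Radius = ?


|z - z0| = r is a circle with center z0 and radius r.
Center = (1, 5), radius = 6

Circle with center (1, 5) and radius 6


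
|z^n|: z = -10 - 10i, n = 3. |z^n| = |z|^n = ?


|z| = sqrt(100+100) = sqrt(200) = 14.1421
|z^3| = |z|^3 = (sqrt(200))^3 = 200*sqrt(200)

|z^3| = 200*sqrt(200) ≈ 2828.4271


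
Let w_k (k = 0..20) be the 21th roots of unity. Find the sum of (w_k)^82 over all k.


The roots are w_k = w^k with w = e^(2*pi*i/21), and (w^k)^82 = (w^82)^k.
So S = 1 + u + u^2 + ... + u^(20) with u = w^82.
82 = 3*21 + 19, so 82 is not a multiple of 21: u = (w^21)^3 * w^19 = w^19 ≠ 1 (w is a primitive 21th root), while u^21 = (w^21)^82 = 1.
Geometric series: S = (1 - u^21)/(1 - u) = (1 - 1)/(1 - u) = 0

S = 0


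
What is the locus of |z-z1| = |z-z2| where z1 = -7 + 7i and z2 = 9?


Equal distances means the locus is the perpendicular bisector of z1 and z2.
Midpoint = ((-7+9)/2, (7+0)/2) = (1.0000, 3.5000)

Perpendicular bisector through (1.0000, 3.5000)


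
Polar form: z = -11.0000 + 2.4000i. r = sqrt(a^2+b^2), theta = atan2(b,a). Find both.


r = sqrt(121+5.76) = sqrt(126.76) = 11.2588
theta = atan2(2.4, -11) = 167.6920 degrees

r = 11.2588, theta = 167.6920 degrees


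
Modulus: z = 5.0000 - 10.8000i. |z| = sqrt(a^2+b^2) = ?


|z| = sqrt(5^2 + (-10.8)^2) = sqrt(25 + 116.64) = sqrt(141.64) = 11.9013

|z| = 11.9013


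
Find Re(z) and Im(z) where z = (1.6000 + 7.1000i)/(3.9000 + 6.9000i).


Multiply by conjugate: (1.6000 + 7.1000i)(3.9000 - 6.9000i) / (3.9^2 + 6.9^2)
Numerator real = 1.6*3.9 + 7.1*6.9 = 55.23
Numerator imag = 7.1*3.9 - 1.6*6.9 = 16.65
Denominator = 62.82
Re(z) = 55.23/62.82 = 0.8792
Im(z) = 16.65/62.82 = 0.2650

Re(z) = 0.8792, Im(z) = 0.2650


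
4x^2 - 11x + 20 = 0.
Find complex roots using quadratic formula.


disc = (-11)^2 - 4*4*20 = 121 - 320 = -199
sqrt(|disc|) = sqrt(199) = 14.1067
Real part = 11/(2*4) = 1.3750
Imag part = 14.1067/(2*4) = 1.7633

1.3750 ± 1.7633i


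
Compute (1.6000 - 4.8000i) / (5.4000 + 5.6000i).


Conjugate of z2 = 5.4000 - 5.6000i
Numerator: (1.6000 - 4.8000i)(5.4000 - 5.6000i) = -18.2400 - 34.8800i
Denominator: 5.4^2 + 5.6^2 = 60.52
Result = (-18.2400 - 34.8800i)/60.52

-0.3014 - 0.5763i


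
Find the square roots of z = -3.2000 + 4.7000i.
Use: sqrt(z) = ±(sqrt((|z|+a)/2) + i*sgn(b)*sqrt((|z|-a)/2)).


|z| = sqrt(10.24+22.09) = 5.6859
sqrt((|z|+a)/2) = sqrt((5.6859+(-3.2))/2) = sqrt(1.2430) = 1.1149
sqrt((|z|-a)/2) = sqrt((5.6859-(-3.2))/2) = sqrt(4.4430) = 2.1078

±(1.1149 + 2.1078i) i.e. 1.1149 + 2.1078i and -1.1149 - 2.1078i


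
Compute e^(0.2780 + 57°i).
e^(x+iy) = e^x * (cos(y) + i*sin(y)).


e^0.2780 = 1.3205
cos(57°) = 0.54464
sin(57°) = 0.8387
Real = 1.3205*0.54464 = 0.7192
Imag = 1.3205*0.8387 = 1.1075

0.7192 + 1.1075i


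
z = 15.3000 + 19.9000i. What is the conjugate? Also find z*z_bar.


z_bar = 15.3000 - 19.9000i
z*z_bar = 15.3^2 + 19.9^2 = 234.09 + 396.01 = 630.1

z_bar = 15.3000 - 19.9000i, z*z_bar = 630.1


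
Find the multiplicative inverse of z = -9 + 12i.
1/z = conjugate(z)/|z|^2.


|z|^2 = 81+144 = 225
1/z = (-9 - 12i)/225

1/z = -0.0400 - 0.0533i


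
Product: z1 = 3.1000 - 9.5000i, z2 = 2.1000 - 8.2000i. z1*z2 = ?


Real = 3.1*2.1 - (-9.5)*(-8.2) = 6.51 - 77.9 = -71.39
Imag = 3.1*(-8.2) + 2.1*(-9.5) = -25.42 - (19.95) = -45.37

-71.3900 - 45.3700i


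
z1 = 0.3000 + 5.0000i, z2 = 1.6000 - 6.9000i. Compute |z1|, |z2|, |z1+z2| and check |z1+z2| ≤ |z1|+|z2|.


|z1| = sqrt(0.3^2 + 5^2) = sqrt(25.09) = 5.0090
|z2| = sqrt(1.6^2 + (-6.9)^2) = sqrt(50.17) = 7.0831
z1+z2 = 1.9000 - 1.9000i
|z1+z2| = sqrt(7.22) = 2.6870
|z1|+|z2| = 5.0090 + 7.0831 = 12.0921

|z1+z2| = 2.6870 ≤ |z1|+|z2| = 12.0921 (verified)


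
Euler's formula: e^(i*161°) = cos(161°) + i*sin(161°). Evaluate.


cos(161°) = -0.9455
sin(161°) = 0.3256

e^(i*161°) = -0.9455 + 0.3256i


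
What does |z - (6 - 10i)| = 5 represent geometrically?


|z - z0| = r is a circle with center z0 and radius r.
Center = (6, -10), radius = 5

Circle with center (6, -10) and radius 5


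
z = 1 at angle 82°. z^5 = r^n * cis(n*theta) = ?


r^5 = 1^5 = 1
n*theta = 5*82° = 410° = 50° (mod 360)
a = 1*cos(50°) = 0.6428
b = 1*sin(50°) = 0.7660

1 cis(50°) = 0.6428 + 0.7660i


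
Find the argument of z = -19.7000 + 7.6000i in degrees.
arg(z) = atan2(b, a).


Re = -19.7, Im = 7.6
arg = atan2(7.6, -19.7) = 158.9040 degrees

arg(z) = 158.9040 degrees


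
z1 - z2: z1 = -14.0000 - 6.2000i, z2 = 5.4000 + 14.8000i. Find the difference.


Real: -14 - 5.4 = -19.4
Imag: -6.2 - 14.8 = -21

-19.4000 - 21.0000i


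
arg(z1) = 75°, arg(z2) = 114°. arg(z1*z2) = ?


arg(z1*z2) = 75° + 114° = 189°
Normalized to (-180°, 180°]: -171°

-171°


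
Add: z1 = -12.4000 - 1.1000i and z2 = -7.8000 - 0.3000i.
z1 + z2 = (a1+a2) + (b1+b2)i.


Real: -12.4 - 7.8 = -20.2
Imag: -1.1 - 0.3 = -1.4

-20.2000 - 1.4000i


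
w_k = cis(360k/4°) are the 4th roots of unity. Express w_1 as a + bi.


Angle = 360*1/4 = 90°
a = cos(90°) = 0
b = sin(90°) = 1.0000

0 + 1.0000i


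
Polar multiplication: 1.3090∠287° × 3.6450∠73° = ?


r = 1.3090 * 3.6450 = 4.7713
theta = 287° + 73° = 360° = 0° (mod 360)

4.7713 cis(0°)


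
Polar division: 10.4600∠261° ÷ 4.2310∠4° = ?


r = 10.4600 / 4.2310 = 2.4722
theta = 261° - 4° = 257° = 257° (mod 360)

2.4722 cis(257°)


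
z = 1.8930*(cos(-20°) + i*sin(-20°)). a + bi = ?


a = 1.8930*cos(-20°) = 1.8930*0.93969 = 1.7788
b = 1.8930*sin(-20°) = 1.8930*(-0.342) = -0.6474

1.7788 - 0.6474i


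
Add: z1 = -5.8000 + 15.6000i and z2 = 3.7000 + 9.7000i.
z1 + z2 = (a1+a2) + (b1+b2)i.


Real: -5.8 + 3.7 = -2.1
Imag: 15.6 + 9.7 = 25.3

-2.1000 + 25.3000i


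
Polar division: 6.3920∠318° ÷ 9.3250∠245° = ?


r = 6.3920 / 9.3250 = 0.6855
theta = 318° - 245° = 73° = 73° (mod 360)

0.6855 cis(73°)


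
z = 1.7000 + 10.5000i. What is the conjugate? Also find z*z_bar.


z_bar = 1.7000 - 10.5000i
z*z_bar = 1.7^2 + 10.5^2 = 2.89 + 110.25 = 113.14

z_bar = 1.7000 - 10.5000i, z*z_bar = 113.14


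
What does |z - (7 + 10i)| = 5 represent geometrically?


|z - z0| = r is a circle with center z0 and radius r.
Center = (7, 10), radius = 5

Circle with center (7, 10) and radius 5


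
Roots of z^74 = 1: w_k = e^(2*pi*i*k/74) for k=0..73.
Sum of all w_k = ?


The sum of all 74th roots of unity is 0.
Geometric series: (1 - w^74)/(1 - w) = (1-1)/(1-w) = 0 since w^74 = 1, w ≠ 1.
Alternatively: coefficient of z^73 in z^74 - 1 is 0.

0


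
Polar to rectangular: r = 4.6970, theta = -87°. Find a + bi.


a = 4.6970*cos(-87°) = 4.6970*0.05234 = 0.2458
b = 4.6970*sin(-87°) = 4.6970*(-0.99863) = -4.6906

0.2458 - 4.6906i


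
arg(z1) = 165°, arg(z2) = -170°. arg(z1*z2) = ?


arg(z1*z2) = 165° - 170° = -5°
Normalized to (-180°, 180°]: -5°

-5°


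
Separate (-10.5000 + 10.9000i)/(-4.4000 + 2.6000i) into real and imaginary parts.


Multiply by conjugate: (-10.5000 + 10.9000i)(-4.4000 - 2.6000i) / ((-4.4)^2 + 2.6^2)
Numerator real = -10.5*(-4.4) + 10.9*2.6 = 74.54
Numerator imag = 10.9*(-4.4) - (-10.5)*2.6 = -20.66
Denominator = 26.12
Re(z) = 74.54/26.12 = 2.8538
Im(z) = -20.66/26.12 = -0.7910

Re(z) = 2.8538, Im(z) = -0.7910


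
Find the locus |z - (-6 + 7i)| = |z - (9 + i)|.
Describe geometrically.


Equal distances means the locus is the perpendicular bisector of z1 and z2.
Midpoint = ((-6+9)/2, (7+1)/2) = (1.5000, 4.0000)

Perpendicular bisector through (1.5000, 4.0000)


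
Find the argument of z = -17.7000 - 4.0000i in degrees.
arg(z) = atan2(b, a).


Re = -17.7, Im = -4
arg = atan2(-4, -17.7) = -167.2657 degrees

arg(z) = -167.2657 degrees


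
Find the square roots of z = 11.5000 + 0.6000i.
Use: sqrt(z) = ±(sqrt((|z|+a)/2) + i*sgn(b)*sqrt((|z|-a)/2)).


|z| = sqrt(132.25+0.36) = 11.5156
sqrt((|z|+a)/2) = sqrt((11.5156+11.5)/2) = sqrt(11.5078) = 3.3923
sqrt((|z|-a)/2) = sqrt((11.5156-11.5)/2) = sqrt(0.0078) = 0.0884

±(3.3923 + 0.0884i) i.e. 3.3923 + 0.0884i and -3.3923 - 0.0884i


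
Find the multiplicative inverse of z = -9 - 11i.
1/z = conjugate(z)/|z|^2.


|z|^2 = 81+121 = 202
1/z = (-9 + 11i)/202

1/z = -0.0446 + 0.0545i


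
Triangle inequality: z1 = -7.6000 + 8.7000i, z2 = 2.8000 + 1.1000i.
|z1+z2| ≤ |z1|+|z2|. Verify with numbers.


|z1| = sqrt((-7.6)^2 + 8.7^2) = sqrt(133.45) = 11.5521
|z2| = sqrt(2.8^2 + 1.1^2) = sqrt(9.05) = 3.0083
z1+z2 = -4.8000 + 9.8000i
|z1+z2| = sqrt(119.08) = 10.9124
|z1|+|z2| = 11.5521 + 3.0083 = 14.5604

|z1+z2| = 10.9124 ≤ |z1|+|z2| = 14.5604 (verified)


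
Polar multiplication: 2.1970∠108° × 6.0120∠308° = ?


r = 2.1970 * 6.0120 = 13.2084
theta = 108° + 308° = 416° = 56° (mod 360)

13.2084 cis(56°)


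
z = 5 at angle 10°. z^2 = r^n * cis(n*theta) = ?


r^2 = 5^2 = 25
n*theta = 2*10° = 20° = 20° (mod 360)
a = 25*cos(20°) = 23.4923
b = 25*sin(20°) = 8.5505

25 cis(20°) = 23.4923 + 8.5505i


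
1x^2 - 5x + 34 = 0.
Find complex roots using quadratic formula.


disc = (-5)^2 - 4*1*34 = 25 - 136 = -111
sqrt(|disc|) = sqrt(111) = 10.5357
Real part = 5/(2*1) = 2.5000
Imag part = 10.5357/(2*1) = 5.2678

2.5000 ± 5.2678i


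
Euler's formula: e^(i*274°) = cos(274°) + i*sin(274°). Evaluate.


cos(274°) = 0.0698
sin(274°) = -0.9976

e^(i*274°) = 0.0698 - 0.9976i


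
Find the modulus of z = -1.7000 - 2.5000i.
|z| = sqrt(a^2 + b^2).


|z| = sqrt((-1.7)^2 + (-2.5)^2) = sqrt(2.89 + 6.25) = sqrt(9.14) = 3.0232

|z| = 3.0232


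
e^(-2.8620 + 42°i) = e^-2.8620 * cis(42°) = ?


e^-2.8620 = 0.05715
cos(42°) = 0.7431
sin(42°) = 0.6691
Real = 0.05715*0.7431 = 0.0425
Imag = 0.05715*0.6691 = 0.0382

0.0425 + 0.0382i


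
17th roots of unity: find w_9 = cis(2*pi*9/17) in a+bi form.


Angle = 360*9/17 = 190.5882°
a = cos(190.5882°) = -0.9830
b = sin(190.5882°) = -0.1837

-0.9830 - 0.1837i


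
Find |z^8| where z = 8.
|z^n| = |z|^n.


|z| = sqrt(64+0) = sqrt(64) = 8
|z^8| = |z|^8 = 8^8 = 16777216

|z^8| = 16777216


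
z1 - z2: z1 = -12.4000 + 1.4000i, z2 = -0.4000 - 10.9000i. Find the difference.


Real: -12.4 + 0.4 = -12
Imag: 1.4 + 10.9 = 12.3

-12.0000 + 12.3000i


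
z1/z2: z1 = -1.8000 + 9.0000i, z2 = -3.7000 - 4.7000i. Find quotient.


Conjugate of z2 = -3.7000 + 4.7000i
Numerator: (-1.8000 + 9.0000i)(-3.7000 + 4.7000i) = -35.6400 - 41.7600i
Denominator: (-3.7)^2 + (-4.7)^2 = 35.78
Result = (-35.6400 - 41.7600i)/35.78

-0.9961 - 1.1671i


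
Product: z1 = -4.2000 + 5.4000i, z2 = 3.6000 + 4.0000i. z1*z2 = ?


Real = -4.2*3.6 - 5.4*4 = -15.12 - 21.6 = -36.72
Imag = -4.2*4 + 3.6*5.4 = -16.8 + 19.44 = 2.64

-36.7200 + 2.6400i


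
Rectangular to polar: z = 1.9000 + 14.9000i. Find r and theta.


r = sqrt(3.61+222.01) = sqrt(225.62) = 15.0207
theta = atan2(14.9, 1.9) = 82.7330 degrees

r = 15.0207, theta = 82.7330 degrees


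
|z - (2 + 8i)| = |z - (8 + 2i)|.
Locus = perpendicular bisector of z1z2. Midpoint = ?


Equal distances means the locus is the perpendicular bisector of z1 and z2.
Midpoint = ((2+8)/2, (8+2)/2) = (5.0000, 5.0000)

Perpendicular bisector through (5.0000, 5.0000)


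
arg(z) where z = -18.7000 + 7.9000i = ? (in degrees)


Re = -18.7, Im = 7.9
arg = atan2(7.9, -18.7) = 157.0979 degrees

arg(z) = 157.0979 degrees


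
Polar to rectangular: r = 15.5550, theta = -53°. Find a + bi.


a = 15.5550*cos(-53°) = 15.5550*0.601815 = 9.3612
b = 15.5550*sin(-53°) = 15.5550*(-0.79864) = -12.4228

9.3612 - 12.4228i


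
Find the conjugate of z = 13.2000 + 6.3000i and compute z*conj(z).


z_bar = 13.2000 - 6.3000i
z*z_bar = 13.2^2 + 6.3^2 = 174.24 + 39.69 = 213.93

z_bar = 13.2000 - 6.3000i, z*z_bar = 213.93


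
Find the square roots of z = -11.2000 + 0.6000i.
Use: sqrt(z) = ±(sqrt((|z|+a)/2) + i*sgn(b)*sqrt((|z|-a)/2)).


|z| = sqrt(125.44+0.36) = 11.2161
sqrt((|z|+a)/2) = sqrt((11.2161+(-11.2))/2) = sqrt(0.0080) = 0.0896
sqrt((|z|-a)/2) = sqrt((11.2161-(-11.2))/2) = sqrt(11.2080) = 3.3478

±(0.0896 + 3.3478i) i.e. 0.0896 + 3.3478i and -0.0896 - 3.3478i


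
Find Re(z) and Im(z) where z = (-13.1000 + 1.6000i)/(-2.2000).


Multiply by conjugate: (-13.1000 + 1.6000i)(-2.2000) / ((-2.2)^2 + 0^2)
Numerator real = -13.1*(-2.2) + 1.6*0 = 28.82
Numerator imag = 1.6*(-2.2) - (-13.1)*0 = -3.52
Denominator = 4.84
Re(z) = 28.82/4.84 = 5.9545
Im(z) = -3.52/4.84 = -0.7273

Re(z) = 5.9545, Im(z) = -0.7273


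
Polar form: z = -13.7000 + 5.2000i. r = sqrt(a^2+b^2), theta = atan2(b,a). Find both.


r = sqrt(187.69+27.04) = sqrt(214.73) = 14.6537
theta = atan2(5.2, -13.7) = 159.2151 degrees

r = 14.6537, theta = 159.2151 degrees


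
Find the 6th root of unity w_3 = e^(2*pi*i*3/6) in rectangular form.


Angle = 360*3/6 = 180°
a = cos(180°) = -1.0000
b = sin(180°) = 0

-1.0000 + 0i


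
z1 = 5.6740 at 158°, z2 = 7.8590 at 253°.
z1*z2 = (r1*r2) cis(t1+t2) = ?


r = 5.6740 * 7.8590 = 44.5920
theta = 158° + 253° = 411° = 51° (mod 360)

44.5920 cis(51°)


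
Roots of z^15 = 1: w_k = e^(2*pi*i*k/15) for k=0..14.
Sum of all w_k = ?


The sum of all 15th roots of unity is 0.
Geometric series: (1 - w^15)/(1 - w) = (1-1)/(1-w) = 0 since w^15 = 1, w ≠ 1.
Alternatively: coefficient of z^14 in z^15 - 1 is 0.

0


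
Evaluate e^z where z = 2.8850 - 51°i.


e^2.8850 = 17.9036
cos(-51°) = 0.62932
sin(-51°) = -0.777146
Real = 17.9036*0.62932 = 11.2671
Imag = 17.9036*(-0.777146) = -13.9137

11.2671 - 13.9137i


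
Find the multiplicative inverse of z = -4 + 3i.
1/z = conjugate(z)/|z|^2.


|z|^2 = 16+9 = 25
1/z = (-4 - 3i)/25

1/z = -0.1600 - 0.1200i


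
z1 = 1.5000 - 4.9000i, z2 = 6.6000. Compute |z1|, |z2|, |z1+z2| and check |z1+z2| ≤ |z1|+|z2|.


|z1| = sqrt(1.5^2 + (-4.9)^2) = sqrt(26.26) = 5.1245
|z2| = sqrt(6.6^2 + 0^2) = sqrt(43.56) = 6.6000
z1+z2 = 8.1000 - 4.9000i
|z1+z2| = sqrt(89.62) = 9.4668
|z1|+|z2| = 5.1245 + 6.6000 = 11.7245

|z1+z2| = 9.4668 ≤ |z1|+|z2| = 11.7245 (verified)


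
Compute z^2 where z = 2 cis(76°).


r^2 = 2^2 = 4
n*theta = 2*76° = 152° = 152° (mod 360)
a = 4*cos(152°) = -3.5318
b = 4*sin(152°) = 1.8779

4 cis(152°) = -3.5318 + 1.8779i


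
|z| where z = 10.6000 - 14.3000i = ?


|z| = sqrt(10.6^2 + (-14.3)^2) = sqrt(112.36 + 204.49) = sqrt(316.85) = 17.8003

|z| = 17.8003


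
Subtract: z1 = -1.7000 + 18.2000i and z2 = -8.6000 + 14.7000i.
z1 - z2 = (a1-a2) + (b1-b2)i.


Real: -1.7 + 8.6 = 6.9
Imag: 18.2 - 14.7 = 3.5

6.9000 + 3.5000i


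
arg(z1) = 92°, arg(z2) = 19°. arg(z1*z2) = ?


arg(z1*z2) = 92° + 19° = 111°
Normalized to (-180°, 180°]: 111°

111°


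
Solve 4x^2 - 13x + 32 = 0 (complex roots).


disc = (-13)^2 - 4*4*32 = 169 - 512 = -343
sqrt(|disc|) = sqrt(343) = 18.5203
Real part = 13/(2*4) = 1.6250
Imag part = 18.5203/(2*4) = 2.3150

1.6250 ± 2.3150i


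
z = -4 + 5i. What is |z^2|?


|z| = sqrt(16+25) = sqrt(41) = 6.4031
|z^2| = |z|^2 = (sqrt(41))^2 = 41

|z^2| = 41


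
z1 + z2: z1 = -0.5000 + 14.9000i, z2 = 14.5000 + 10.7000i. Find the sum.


Real: -0.5 + 14.5 = 14
Imag: 14.9 + 10.7 = 25.6

14.0000 + 25.6000i


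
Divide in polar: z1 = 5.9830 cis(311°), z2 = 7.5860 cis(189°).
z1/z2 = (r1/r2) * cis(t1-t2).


r = 5.9830 / 7.5860 = 0.7887
theta = 311° - 189° = 122° = 122° (mod 360)

0.7887 cis(122°)


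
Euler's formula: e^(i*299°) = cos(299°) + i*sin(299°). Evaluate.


cos(299°) = 0.4848
sin(299°) = -0.8746

e^(i*299°) = 0.4848 - 0.8746i


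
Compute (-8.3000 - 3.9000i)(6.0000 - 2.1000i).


Real = -8.3*6 - (-3.9)*(-2.1) = -49.8 - 8.19 = -57.99
Imag = -8.3*(-2.1) + 6*(-3.9) = 17.43 - (23.4) = -5.97

-57.9900 - 5.9700i


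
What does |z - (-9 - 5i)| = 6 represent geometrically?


|z - z0| = r is a circle with center z0 and radius r.
Center = (-9, -5), radius = 6

Circle with center (-9, -5) and radius 6


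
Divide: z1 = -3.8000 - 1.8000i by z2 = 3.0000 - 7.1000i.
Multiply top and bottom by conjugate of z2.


Conjugate of z2 = 3.0000 + 7.1000i
Numerator: (-3.8000 - 1.8000i)(3.0000 + 7.1000i) = 1.3800 - 32.3800i
Denominator: 3^2 + (-7.1)^2 = 59.41
Result = (1.3800 - 32.3800i)/59.41

0.0232 - 0.5450i


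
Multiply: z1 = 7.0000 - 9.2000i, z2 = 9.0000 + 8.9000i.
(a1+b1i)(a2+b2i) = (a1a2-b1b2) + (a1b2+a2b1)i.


Real = 7*9 - (-9.2)*8.9 = 63 - (-81.88) = 144.88
Imag = 7*8.9 + 9*(-9.2) = 62.3 - (82.8) = -20.5

144.8800 - 20.5000i


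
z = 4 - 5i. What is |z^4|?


|z| = sqrt(16+25) = sqrt(41) = 6.4031
|z^4| = |z|^4 = (sqrt(41))^4 = 41^2 = 1681

|z^4| = 1681


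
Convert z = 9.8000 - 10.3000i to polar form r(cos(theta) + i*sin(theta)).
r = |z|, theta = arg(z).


r = sqrt(96.04+106.09) = sqrt(202.13) = 14.2172
theta = atan2(-10.3, 9.8) = -46.4250 degrees

r = 14.2172, theta = -46.4250 degrees


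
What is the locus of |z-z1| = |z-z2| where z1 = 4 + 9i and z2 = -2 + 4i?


Equal distances means the locus is the perpendicular bisector of z1 and z2.
Midpoint = ((4+(-2))/2, (9+4)/2) = (1.0000, 6.5000)

Perpendicular bisector through (1.0000, 6.5000)


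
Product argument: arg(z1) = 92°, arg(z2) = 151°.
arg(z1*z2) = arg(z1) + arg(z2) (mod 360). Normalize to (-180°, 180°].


arg(z1*z2) = 92° + 151° = 243°
Normalized to (-180°, 180°]: -117°

-117°


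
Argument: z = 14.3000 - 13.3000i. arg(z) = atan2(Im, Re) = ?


Re = 14.3, Im = -13.3
arg = atan2(-13.3, 14.3) = -42.9250 degrees

arg(z) = -42.9250 degrees


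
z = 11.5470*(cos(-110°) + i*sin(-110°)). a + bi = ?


a = 11.5470*cos(-110°) = 11.5470*(-0.34202) = -3.9493
b = 11.5470*sin(-110°) = 11.5470*(-0.93969) = -10.8506

-3.9493 - 10.8506i


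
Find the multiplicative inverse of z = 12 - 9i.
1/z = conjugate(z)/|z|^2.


|z|^2 = 144+81 = 225
1/z = (12 + 9i)/225

1/z = 0.0533 + 0.0400i


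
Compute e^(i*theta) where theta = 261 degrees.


cos(261°) = -0.1564
sin(261°) = -0.9877

e^(i*261°) = -0.1564 - 0.9877i


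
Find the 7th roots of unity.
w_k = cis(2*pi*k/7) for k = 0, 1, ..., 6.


The 7th roots of unity are cis(360k/7°) for k=0..6
Angle step = 360/7 = 51.4286°
Primitive root: cis(51.4286°)
Primitive root = 0.6235 + 0.7818i

7 roots at angles: 0°, 51.4286°, 102.8571°, 154.2857°, 205.7143°, 257.1429°, 308.5714°


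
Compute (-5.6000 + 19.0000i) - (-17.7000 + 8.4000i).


Real: -5.6 + 17.7 = 12.1
Imag: 19 - 8.4 = 10.6

12.1000 + 10.6000i


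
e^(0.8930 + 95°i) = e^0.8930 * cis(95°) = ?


e^0.8930 = 2.44245
cos(95°) = -0.08716
sin(95°) = 0.9962
Real = 2.44245*(-0.08716) = -0.2129
Imag = 2.44245*0.9962 = 2.4332

-0.2129 + 2.4332i


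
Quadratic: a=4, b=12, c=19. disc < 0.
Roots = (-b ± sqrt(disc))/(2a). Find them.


disc = 12^2 - 4*4*19 = 144 - 304 = -160
sqrt(|disc|) = sqrt(160) = 12.6491
Real part = -12/(2*4) = -1.5000
Imag part = 12.6491/(2*4) = 1.5811

-1.5000 ± 1.5811i


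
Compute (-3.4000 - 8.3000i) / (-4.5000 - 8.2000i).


Conjugate of z2 = -4.5000 + 8.2000i
Numerator: (-3.4000 - 8.3000i)(-4.5000 + 8.2000i) = 83.3600 + 9.4700i
Denominator: (-4.5)^2 + (-8.2)^2 = 87.49
Result = (83.3600 + 9.4700i)/87.49

0.9528 + 0.1082i


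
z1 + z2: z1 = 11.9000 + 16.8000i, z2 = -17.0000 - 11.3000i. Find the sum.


Real: 11.9 - 17 = -5.1
Imag: 16.8 - 11.3 = 5.5

-5.1000 + 5.5000i


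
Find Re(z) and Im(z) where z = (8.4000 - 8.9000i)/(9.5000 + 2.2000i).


Multiply by conjugate: (8.4000 - 8.9000i)(9.5000 - 2.2000i) / (9.5^2 + 2.2^2)
Numerator real = 8.4*9.5 - (8.9)*2.2 = 60.22
Numerator imag = -8.9*9.5 - 8.4*2.2 = -103.03
Denominator = 95.09
Re(z) = 60.22/95.09 = 0.6333
Im(z) = -103.03/95.09 = -1.0835

Re(z) = 0.6333, Im(z) = -1.0835


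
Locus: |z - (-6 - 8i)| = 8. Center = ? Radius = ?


|z - z0| = r is a circle with center z0 and radius r.
Center = (-6, -8), radius = 8

Circle with center (-6, -8) and radius 8


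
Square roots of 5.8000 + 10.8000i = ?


|z| = sqrt(33.64+116.64) = 12.2589
sqrt((|z|+a)/2) = sqrt((12.2589+5.8)/2) = sqrt(9.0294) = 3.0049
sqrt((|z|-a)/2) = sqrt((12.2589-5.8)/2) = sqrt(3.2294) = 1.7971

±(3.0049 + 1.7971i) i.e. 3.0049 + 1.7971i and -3.0049 - 1.7971i


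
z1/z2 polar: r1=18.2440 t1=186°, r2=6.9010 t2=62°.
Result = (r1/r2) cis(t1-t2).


r = 18.2440 / 6.9010 = 2.6437
theta = 186° - 62° = 124° = 124° (mod 360)

2.6437 cis(124°)


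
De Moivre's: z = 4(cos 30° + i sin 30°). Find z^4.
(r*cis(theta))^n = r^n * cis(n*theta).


r^4 = 4^4 = 256
n*theta = 4*30° = 120° = 120° (mod 360)
a = 256*cos(120°) = -128.0000
b = 256*sin(120°) = 221.7025

256 cis(120°) = -128.0000 + 221.7025i


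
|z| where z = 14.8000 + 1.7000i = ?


|z| = sqrt(14.8^2 + 1.7^2) = sqrt(219.04 + 2.89) = sqrt(221.93) = 14.8973

|z| = 14.8973


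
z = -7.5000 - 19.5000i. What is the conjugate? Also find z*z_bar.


z_bar = -7.5000 + 19.5000i
z*z_bar = (-7.5)^2 + (-19.5)^2 = 56.25 + 380.25 = 436.5

z_bar = -7.5000 + 19.5000i, z*z_bar = 436.5


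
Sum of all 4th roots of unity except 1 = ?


With w = e^(2*pi*i/4), all 4 of the 4th roots of unity w^0 = 1, w, ..., w^(3) sum to 0: 1 + w + ... + w^(3) = (1 - w^4)/(1 - w) = 0 since w^4 = 1, w ≠ 1.
Removing the root 1: w + w^2 + ... + w^(3) = 0 - 1 = -1

Sum = -1


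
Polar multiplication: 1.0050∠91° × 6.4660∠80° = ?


r = 1.0050 * 6.4660 = 6.4983
theta = 91° + 80° = 171° = 171° (mod 360)

6.4983 cis(171°)


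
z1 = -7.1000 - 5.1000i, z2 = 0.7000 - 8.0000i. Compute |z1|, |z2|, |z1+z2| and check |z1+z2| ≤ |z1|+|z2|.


|z1| = sqrt((-7.1)^2 + (-5.1)^2) = sqrt(76.42) = 8.7419
|z2| = sqrt(0.7^2 + (-8)^2) = sqrt(64.49) = 8.0306
z1+z2 = -6.4000 - 13.1000i
|z1+z2| = sqrt(212.57) = 14.5798
|z1|+|z2| = 8.7419 + 8.0306 = 16.7725

|z1+z2| = 14.5798 ≤ |z1|+|z2| = 16.7725 (verified)


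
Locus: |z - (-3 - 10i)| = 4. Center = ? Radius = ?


|z - z0| = r is a circle with center z0 and radius r.
Center = (-3, -10), radius = 4

Circle with center (-3, -10) and radius 4


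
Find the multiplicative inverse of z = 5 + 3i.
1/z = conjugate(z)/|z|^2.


|z|^2 = 25+9 = 34
1/z = (5 - 3i)/34

1/z = 0.1471 - 0.0882i


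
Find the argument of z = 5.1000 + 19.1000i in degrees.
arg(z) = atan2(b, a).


Re = 5.1, Im = 19.1
arg = atan2(19.1, 5.1) = 75.0499 degrees

arg(z) = 75.0499 degrees


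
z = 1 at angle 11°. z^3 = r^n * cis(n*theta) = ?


r^3 = 1^3 = 1
n*theta = 3*11° = 33° = 33° (mod 360)
a = 1*cos(33°) = 0.8387
b = 1*sin(33°) = 0.5446

1 cis(33°) = 0.8387 + 0.5446i


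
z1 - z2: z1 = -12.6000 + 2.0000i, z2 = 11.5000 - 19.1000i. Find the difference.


Real: -12.6 - 11.5 = -24.1
Imag: 2 + 19.1 = 21.1

-24.1000 + 21.1000i
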